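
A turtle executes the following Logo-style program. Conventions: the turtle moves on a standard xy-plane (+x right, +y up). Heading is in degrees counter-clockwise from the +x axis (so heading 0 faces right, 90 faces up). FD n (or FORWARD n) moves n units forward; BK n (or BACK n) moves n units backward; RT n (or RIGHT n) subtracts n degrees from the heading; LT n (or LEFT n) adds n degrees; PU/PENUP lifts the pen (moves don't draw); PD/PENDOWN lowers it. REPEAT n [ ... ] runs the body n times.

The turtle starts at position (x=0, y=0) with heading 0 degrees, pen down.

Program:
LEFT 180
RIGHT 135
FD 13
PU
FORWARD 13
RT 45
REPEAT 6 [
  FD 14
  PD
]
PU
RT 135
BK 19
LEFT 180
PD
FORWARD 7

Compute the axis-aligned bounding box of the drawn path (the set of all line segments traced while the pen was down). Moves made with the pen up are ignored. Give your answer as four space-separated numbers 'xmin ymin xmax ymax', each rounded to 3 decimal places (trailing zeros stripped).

Answer: 0 0 120.77 36.77

Derivation:
Executing turtle program step by step:
Start: pos=(0,0), heading=0, pen down
LT 180: heading 0 -> 180
RT 135: heading 180 -> 45
FD 13: (0,0) -> (9.192,9.192) [heading=45, draw]
PU: pen up
FD 13: (9.192,9.192) -> (18.385,18.385) [heading=45, move]
RT 45: heading 45 -> 0
REPEAT 6 [
  -- iteration 1/6 --
  FD 14: (18.385,18.385) -> (32.385,18.385) [heading=0, move]
  PD: pen down
  -- iteration 2/6 --
  FD 14: (32.385,18.385) -> (46.385,18.385) [heading=0, draw]
  PD: pen down
  -- iteration 3/6 --
  FD 14: (46.385,18.385) -> (60.385,18.385) [heading=0, draw]
  PD: pen down
  -- iteration 4/6 --
  FD 14: (60.385,18.385) -> (74.385,18.385) [heading=0, draw]
  PD: pen down
  -- iteration 5/6 --
  FD 14: (74.385,18.385) -> (88.385,18.385) [heading=0, draw]
  PD: pen down
  -- iteration 6/6 --
  FD 14: (88.385,18.385) -> (102.385,18.385) [heading=0, draw]
  PD: pen down
]
PU: pen up
RT 135: heading 0 -> 225
BK 19: (102.385,18.385) -> (115.82,31.82) [heading=225, move]
LT 180: heading 225 -> 45
PD: pen down
FD 7: (115.82,31.82) -> (120.77,36.77) [heading=45, draw]
Final: pos=(120.77,36.77), heading=45, 7 segment(s) drawn

Segment endpoints: x in {0, 9.192, 32.385, 46.385, 60.385, 74.385, 88.385, 102.385, 115.82, 120.77}, y in {0, 9.192, 18.385, 31.82, 36.77}
xmin=0, ymin=0, xmax=120.77, ymax=36.77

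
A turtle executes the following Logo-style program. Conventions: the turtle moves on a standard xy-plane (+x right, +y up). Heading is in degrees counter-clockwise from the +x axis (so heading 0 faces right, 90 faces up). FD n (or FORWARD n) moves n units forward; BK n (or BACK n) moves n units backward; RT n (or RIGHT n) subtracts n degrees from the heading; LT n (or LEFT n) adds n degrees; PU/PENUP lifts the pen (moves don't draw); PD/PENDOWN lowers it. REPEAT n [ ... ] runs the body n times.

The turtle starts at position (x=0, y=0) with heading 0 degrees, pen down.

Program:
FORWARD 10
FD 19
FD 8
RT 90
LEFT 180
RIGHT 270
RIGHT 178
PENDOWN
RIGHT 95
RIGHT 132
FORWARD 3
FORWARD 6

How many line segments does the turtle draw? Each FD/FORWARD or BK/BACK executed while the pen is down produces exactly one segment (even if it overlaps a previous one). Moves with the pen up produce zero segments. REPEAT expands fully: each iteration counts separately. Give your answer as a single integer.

Answer: 5

Derivation:
Executing turtle program step by step:
Start: pos=(0,0), heading=0, pen down
FD 10: (0,0) -> (10,0) [heading=0, draw]
FD 19: (10,0) -> (29,0) [heading=0, draw]
FD 8: (29,0) -> (37,0) [heading=0, draw]
RT 90: heading 0 -> 270
LT 180: heading 270 -> 90
RT 270: heading 90 -> 180
RT 178: heading 180 -> 2
PD: pen down
RT 95: heading 2 -> 267
RT 132: heading 267 -> 135
FD 3: (37,0) -> (34.879,2.121) [heading=135, draw]
FD 6: (34.879,2.121) -> (30.636,6.364) [heading=135, draw]
Final: pos=(30.636,6.364), heading=135, 5 segment(s) drawn
Segments drawn: 5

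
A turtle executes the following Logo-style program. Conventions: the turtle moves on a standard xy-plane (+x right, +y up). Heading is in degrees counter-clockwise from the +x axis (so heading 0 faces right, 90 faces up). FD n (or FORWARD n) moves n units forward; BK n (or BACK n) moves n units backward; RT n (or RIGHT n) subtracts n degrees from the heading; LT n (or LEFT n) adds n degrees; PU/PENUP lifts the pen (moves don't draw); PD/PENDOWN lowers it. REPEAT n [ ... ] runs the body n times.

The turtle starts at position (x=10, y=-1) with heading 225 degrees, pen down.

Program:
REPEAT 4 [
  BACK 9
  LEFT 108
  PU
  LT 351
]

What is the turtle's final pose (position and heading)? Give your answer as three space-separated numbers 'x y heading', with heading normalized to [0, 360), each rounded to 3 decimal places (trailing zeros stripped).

Answer: 13.556 -0.146 261

Derivation:
Executing turtle program step by step:
Start: pos=(10,-1), heading=225, pen down
REPEAT 4 [
  -- iteration 1/4 --
  BK 9: (10,-1) -> (16.364,5.364) [heading=225, draw]
  LT 108: heading 225 -> 333
  PU: pen up
  LT 351: heading 333 -> 324
  -- iteration 2/4 --
  BK 9: (16.364,5.364) -> (9.083,10.654) [heading=324, move]
  LT 108: heading 324 -> 72
  PU: pen up
  LT 351: heading 72 -> 63
  -- iteration 3/4 --
  BK 9: (9.083,10.654) -> (4.997,2.635) [heading=63, move]
  LT 108: heading 63 -> 171
  PU: pen up
  LT 351: heading 171 -> 162
  -- iteration 4/4 --
  BK 9: (4.997,2.635) -> (13.556,-0.146) [heading=162, move]
  LT 108: heading 162 -> 270
  PU: pen up
  LT 351: heading 270 -> 261
]
Final: pos=(13.556,-0.146), heading=261, 1 segment(s) drawn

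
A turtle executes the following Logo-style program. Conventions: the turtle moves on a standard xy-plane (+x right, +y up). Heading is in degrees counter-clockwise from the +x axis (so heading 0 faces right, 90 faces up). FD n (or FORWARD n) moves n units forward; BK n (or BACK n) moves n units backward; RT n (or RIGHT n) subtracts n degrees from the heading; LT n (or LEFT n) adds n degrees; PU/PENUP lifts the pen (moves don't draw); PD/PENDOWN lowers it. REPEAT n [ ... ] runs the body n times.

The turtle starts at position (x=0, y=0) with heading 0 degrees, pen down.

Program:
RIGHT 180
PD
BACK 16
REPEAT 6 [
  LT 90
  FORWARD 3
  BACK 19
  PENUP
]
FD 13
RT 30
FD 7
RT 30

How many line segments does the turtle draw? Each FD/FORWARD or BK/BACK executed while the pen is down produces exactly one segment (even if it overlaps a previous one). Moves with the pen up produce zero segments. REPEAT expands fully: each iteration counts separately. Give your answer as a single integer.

Executing turtle program step by step:
Start: pos=(0,0), heading=0, pen down
RT 180: heading 0 -> 180
PD: pen down
BK 16: (0,0) -> (16,0) [heading=180, draw]
REPEAT 6 [
  -- iteration 1/6 --
  LT 90: heading 180 -> 270
  FD 3: (16,0) -> (16,-3) [heading=270, draw]
  BK 19: (16,-3) -> (16,16) [heading=270, draw]
  PU: pen up
  -- iteration 2/6 --
  LT 90: heading 270 -> 0
  FD 3: (16,16) -> (19,16) [heading=0, move]
  BK 19: (19,16) -> (0,16) [heading=0, move]
  PU: pen up
  -- iteration 3/6 --
  LT 90: heading 0 -> 90
  FD 3: (0,16) -> (0,19) [heading=90, move]
  BK 19: (0,19) -> (0,0) [heading=90, move]
  PU: pen up
  -- iteration 4/6 --
  LT 90: heading 90 -> 180
  FD 3: (0,0) -> (-3,0) [heading=180, move]
  BK 19: (-3,0) -> (16,0) [heading=180, move]
  PU: pen up
  -- iteration 5/6 --
  LT 90: heading 180 -> 270
  FD 3: (16,0) -> (16,-3) [heading=270, move]
  BK 19: (16,-3) -> (16,16) [heading=270, move]
  PU: pen up
  -- iteration 6/6 --
  LT 90: heading 270 -> 0
  FD 3: (16,16) -> (19,16) [heading=0, move]
  BK 19: (19,16) -> (0,16) [heading=0, move]
  PU: pen up
]
FD 13: (0,16) -> (13,16) [heading=0, move]
RT 30: heading 0 -> 330
FD 7: (13,16) -> (19.062,12.5) [heading=330, move]
RT 30: heading 330 -> 300
Final: pos=(19.062,12.5), heading=300, 3 segment(s) drawn
Segments drawn: 3

Answer: 3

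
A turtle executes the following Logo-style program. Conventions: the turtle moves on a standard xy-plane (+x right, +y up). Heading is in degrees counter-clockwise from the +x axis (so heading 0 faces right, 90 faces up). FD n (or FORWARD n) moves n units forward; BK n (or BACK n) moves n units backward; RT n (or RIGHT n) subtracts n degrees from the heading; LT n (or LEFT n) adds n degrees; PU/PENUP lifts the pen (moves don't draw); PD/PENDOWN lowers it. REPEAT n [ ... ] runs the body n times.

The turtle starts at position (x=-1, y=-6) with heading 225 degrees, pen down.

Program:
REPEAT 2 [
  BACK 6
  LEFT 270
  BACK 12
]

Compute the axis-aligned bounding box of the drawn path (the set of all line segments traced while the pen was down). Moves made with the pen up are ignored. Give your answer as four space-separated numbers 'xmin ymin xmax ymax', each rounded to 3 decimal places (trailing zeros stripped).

Answer: -1 -22.971 15.971 -1.757

Derivation:
Executing turtle program step by step:
Start: pos=(-1,-6), heading=225, pen down
REPEAT 2 [
  -- iteration 1/2 --
  BK 6: (-1,-6) -> (3.243,-1.757) [heading=225, draw]
  LT 270: heading 225 -> 135
  BK 12: (3.243,-1.757) -> (11.728,-10.243) [heading=135, draw]
  -- iteration 2/2 --
  BK 6: (11.728,-10.243) -> (15.971,-14.485) [heading=135, draw]
  LT 270: heading 135 -> 45
  BK 12: (15.971,-14.485) -> (7.485,-22.971) [heading=45, draw]
]
Final: pos=(7.485,-22.971), heading=45, 4 segment(s) drawn

Segment endpoints: x in {-1, 3.243, 7.485, 11.728, 15.971}, y in {-22.971, -14.485, -10.243, -6, -1.757}
xmin=-1, ymin=-22.971, xmax=15.971, ymax=-1.757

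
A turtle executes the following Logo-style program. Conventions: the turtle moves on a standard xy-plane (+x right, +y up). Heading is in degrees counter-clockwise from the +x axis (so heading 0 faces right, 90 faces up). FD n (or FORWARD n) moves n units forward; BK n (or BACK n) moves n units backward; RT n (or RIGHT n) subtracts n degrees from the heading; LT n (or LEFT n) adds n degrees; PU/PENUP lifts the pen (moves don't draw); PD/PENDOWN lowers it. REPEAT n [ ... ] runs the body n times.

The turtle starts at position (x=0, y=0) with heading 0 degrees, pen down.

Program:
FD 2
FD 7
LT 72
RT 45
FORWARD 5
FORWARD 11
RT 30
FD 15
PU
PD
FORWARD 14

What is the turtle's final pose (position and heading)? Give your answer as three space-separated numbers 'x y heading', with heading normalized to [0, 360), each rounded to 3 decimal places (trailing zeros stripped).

Executing turtle program step by step:
Start: pos=(0,0), heading=0, pen down
FD 2: (0,0) -> (2,0) [heading=0, draw]
FD 7: (2,0) -> (9,0) [heading=0, draw]
LT 72: heading 0 -> 72
RT 45: heading 72 -> 27
FD 5: (9,0) -> (13.455,2.27) [heading=27, draw]
FD 11: (13.455,2.27) -> (23.256,7.264) [heading=27, draw]
RT 30: heading 27 -> 357
FD 15: (23.256,7.264) -> (38.236,6.479) [heading=357, draw]
PU: pen up
PD: pen down
FD 14: (38.236,6.479) -> (52.216,5.746) [heading=357, draw]
Final: pos=(52.216,5.746), heading=357, 6 segment(s) drawn

Answer: 52.216 5.746 357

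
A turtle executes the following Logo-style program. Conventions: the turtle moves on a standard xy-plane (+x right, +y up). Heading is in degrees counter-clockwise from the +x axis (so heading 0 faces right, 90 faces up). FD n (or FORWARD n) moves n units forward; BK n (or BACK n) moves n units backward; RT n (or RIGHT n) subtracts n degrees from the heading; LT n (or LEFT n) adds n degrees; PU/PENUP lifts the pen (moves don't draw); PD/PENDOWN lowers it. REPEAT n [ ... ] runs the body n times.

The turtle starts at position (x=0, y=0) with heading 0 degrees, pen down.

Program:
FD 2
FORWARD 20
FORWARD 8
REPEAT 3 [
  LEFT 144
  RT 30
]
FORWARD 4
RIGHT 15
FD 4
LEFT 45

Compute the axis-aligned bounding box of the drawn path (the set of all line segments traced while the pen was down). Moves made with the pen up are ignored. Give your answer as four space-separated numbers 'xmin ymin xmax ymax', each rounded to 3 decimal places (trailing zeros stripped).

Answer: 0 -3.415 37.159 0

Derivation:
Executing turtle program step by step:
Start: pos=(0,0), heading=0, pen down
FD 2: (0,0) -> (2,0) [heading=0, draw]
FD 20: (2,0) -> (22,0) [heading=0, draw]
FD 8: (22,0) -> (30,0) [heading=0, draw]
REPEAT 3 [
  -- iteration 1/3 --
  LT 144: heading 0 -> 144
  RT 30: heading 144 -> 114
  -- iteration 2/3 --
  LT 144: heading 114 -> 258
  RT 30: heading 258 -> 228
  -- iteration 3/3 --
  LT 144: heading 228 -> 12
  RT 30: heading 12 -> 342
]
FD 4: (30,0) -> (33.804,-1.236) [heading=342, draw]
RT 15: heading 342 -> 327
FD 4: (33.804,-1.236) -> (37.159,-3.415) [heading=327, draw]
LT 45: heading 327 -> 12
Final: pos=(37.159,-3.415), heading=12, 5 segment(s) drawn

Segment endpoints: x in {0, 2, 22, 30, 33.804, 37.159}, y in {-3.415, -1.236, 0}
xmin=0, ymin=-3.415, xmax=37.159, ymax=0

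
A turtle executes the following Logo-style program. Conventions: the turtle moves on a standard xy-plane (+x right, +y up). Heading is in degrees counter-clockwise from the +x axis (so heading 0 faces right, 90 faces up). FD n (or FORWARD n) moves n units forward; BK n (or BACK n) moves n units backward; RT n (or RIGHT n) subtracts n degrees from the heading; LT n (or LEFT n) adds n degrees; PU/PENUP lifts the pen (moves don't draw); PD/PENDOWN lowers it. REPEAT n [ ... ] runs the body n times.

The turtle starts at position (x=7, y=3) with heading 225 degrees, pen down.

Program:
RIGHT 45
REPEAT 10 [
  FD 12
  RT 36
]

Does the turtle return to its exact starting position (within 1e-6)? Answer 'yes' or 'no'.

Answer: yes

Derivation:
Executing turtle program step by step:
Start: pos=(7,3), heading=225, pen down
RT 45: heading 225 -> 180
REPEAT 10 [
  -- iteration 1/10 --
  FD 12: (7,3) -> (-5,3) [heading=180, draw]
  RT 36: heading 180 -> 144
  -- iteration 2/10 --
  FD 12: (-5,3) -> (-14.708,10.053) [heading=144, draw]
  RT 36: heading 144 -> 108
  -- iteration 3/10 --
  FD 12: (-14.708,10.053) -> (-18.416,21.466) [heading=108, draw]
  RT 36: heading 108 -> 72
  -- iteration 4/10 --
  FD 12: (-18.416,21.466) -> (-14.708,32.879) [heading=72, draw]
  RT 36: heading 72 -> 36
  -- iteration 5/10 --
  FD 12: (-14.708,32.879) -> (-5,39.932) [heading=36, draw]
  RT 36: heading 36 -> 0
  -- iteration 6/10 --
  FD 12: (-5,39.932) -> (7,39.932) [heading=0, draw]
  RT 36: heading 0 -> 324
  -- iteration 7/10 --
  FD 12: (7,39.932) -> (16.708,32.879) [heading=324, draw]
  RT 36: heading 324 -> 288
  -- iteration 8/10 --
  FD 12: (16.708,32.879) -> (20.416,21.466) [heading=288, draw]
  RT 36: heading 288 -> 252
  -- iteration 9/10 --
  FD 12: (20.416,21.466) -> (16.708,10.053) [heading=252, draw]
  RT 36: heading 252 -> 216
  -- iteration 10/10 --
  FD 12: (16.708,10.053) -> (7,3) [heading=216, draw]
  RT 36: heading 216 -> 180
]
Final: pos=(7,3), heading=180, 10 segment(s) drawn

Start position: (7, 3)
Final position: (7, 3)
Distance = 0; < 1e-6 -> CLOSED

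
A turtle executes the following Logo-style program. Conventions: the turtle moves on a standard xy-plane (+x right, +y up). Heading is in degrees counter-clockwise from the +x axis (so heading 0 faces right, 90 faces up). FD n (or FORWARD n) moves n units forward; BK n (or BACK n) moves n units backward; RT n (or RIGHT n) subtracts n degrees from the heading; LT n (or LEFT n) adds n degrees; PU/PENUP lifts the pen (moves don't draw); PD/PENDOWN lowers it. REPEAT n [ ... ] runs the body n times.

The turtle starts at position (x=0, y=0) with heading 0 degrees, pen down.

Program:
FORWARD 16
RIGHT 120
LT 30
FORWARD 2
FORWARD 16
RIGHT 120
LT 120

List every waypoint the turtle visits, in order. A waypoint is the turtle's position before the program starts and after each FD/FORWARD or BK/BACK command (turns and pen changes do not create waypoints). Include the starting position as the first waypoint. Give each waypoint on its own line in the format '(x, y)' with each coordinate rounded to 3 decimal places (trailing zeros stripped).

Executing turtle program step by step:
Start: pos=(0,0), heading=0, pen down
FD 16: (0,0) -> (16,0) [heading=0, draw]
RT 120: heading 0 -> 240
LT 30: heading 240 -> 270
FD 2: (16,0) -> (16,-2) [heading=270, draw]
FD 16: (16,-2) -> (16,-18) [heading=270, draw]
RT 120: heading 270 -> 150
LT 120: heading 150 -> 270
Final: pos=(16,-18), heading=270, 3 segment(s) drawn
Waypoints (4 total):
(0, 0)
(16, 0)
(16, -2)
(16, -18)

Answer: (0, 0)
(16, 0)
(16, -2)
(16, -18)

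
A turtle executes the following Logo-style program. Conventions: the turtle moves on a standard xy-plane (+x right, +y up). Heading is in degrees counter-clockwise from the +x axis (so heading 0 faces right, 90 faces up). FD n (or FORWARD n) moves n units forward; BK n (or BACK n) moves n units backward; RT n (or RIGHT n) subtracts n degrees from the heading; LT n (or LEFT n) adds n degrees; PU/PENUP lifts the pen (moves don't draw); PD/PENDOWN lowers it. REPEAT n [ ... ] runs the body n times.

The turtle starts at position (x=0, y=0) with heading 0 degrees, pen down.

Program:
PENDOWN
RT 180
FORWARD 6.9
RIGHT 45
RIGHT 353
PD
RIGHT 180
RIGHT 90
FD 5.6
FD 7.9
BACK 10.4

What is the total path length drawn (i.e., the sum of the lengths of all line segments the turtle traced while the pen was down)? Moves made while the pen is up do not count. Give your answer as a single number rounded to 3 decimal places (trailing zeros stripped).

Executing turtle program step by step:
Start: pos=(0,0), heading=0, pen down
PD: pen down
RT 180: heading 0 -> 180
FD 6.9: (0,0) -> (-6.9,0) [heading=180, draw]
RT 45: heading 180 -> 135
RT 353: heading 135 -> 142
PD: pen down
RT 180: heading 142 -> 322
RT 90: heading 322 -> 232
FD 5.6: (-6.9,0) -> (-10.348,-4.413) [heading=232, draw]
FD 7.9: (-10.348,-4.413) -> (-15.211,-10.638) [heading=232, draw]
BK 10.4: (-15.211,-10.638) -> (-8.809,-2.443) [heading=232, draw]
Final: pos=(-8.809,-2.443), heading=232, 4 segment(s) drawn

Segment lengths:
  seg 1: (0,0) -> (-6.9,0), length = 6.9
  seg 2: (-6.9,0) -> (-10.348,-4.413), length = 5.6
  seg 3: (-10.348,-4.413) -> (-15.211,-10.638), length = 7.9
  seg 4: (-15.211,-10.638) -> (-8.809,-2.443), length = 10.4
Total = 30.8

Answer: 30.8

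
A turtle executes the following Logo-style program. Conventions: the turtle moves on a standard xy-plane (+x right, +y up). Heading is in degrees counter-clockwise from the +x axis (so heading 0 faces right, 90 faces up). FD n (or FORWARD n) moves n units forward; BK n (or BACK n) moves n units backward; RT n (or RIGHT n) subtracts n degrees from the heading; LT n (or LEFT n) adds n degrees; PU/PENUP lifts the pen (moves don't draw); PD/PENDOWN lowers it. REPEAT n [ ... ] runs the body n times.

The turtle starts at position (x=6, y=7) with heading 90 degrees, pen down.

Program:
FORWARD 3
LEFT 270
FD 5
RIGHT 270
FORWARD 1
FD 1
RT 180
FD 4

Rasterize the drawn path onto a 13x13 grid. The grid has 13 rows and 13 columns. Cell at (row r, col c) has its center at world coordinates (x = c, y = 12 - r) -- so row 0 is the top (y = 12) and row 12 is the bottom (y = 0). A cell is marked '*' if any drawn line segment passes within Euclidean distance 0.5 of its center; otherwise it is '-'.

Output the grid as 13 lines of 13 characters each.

Answer: -----------*-
-----------*-
------******-
------*----*-
------*----*-
------*------
-------------
-------------
-------------
-------------
-------------
-------------
-------------

Derivation:
Segment 0: (6,7) -> (6,10)
Segment 1: (6,10) -> (11,10)
Segment 2: (11,10) -> (11,11)
Segment 3: (11,11) -> (11,12)
Segment 4: (11,12) -> (11,8)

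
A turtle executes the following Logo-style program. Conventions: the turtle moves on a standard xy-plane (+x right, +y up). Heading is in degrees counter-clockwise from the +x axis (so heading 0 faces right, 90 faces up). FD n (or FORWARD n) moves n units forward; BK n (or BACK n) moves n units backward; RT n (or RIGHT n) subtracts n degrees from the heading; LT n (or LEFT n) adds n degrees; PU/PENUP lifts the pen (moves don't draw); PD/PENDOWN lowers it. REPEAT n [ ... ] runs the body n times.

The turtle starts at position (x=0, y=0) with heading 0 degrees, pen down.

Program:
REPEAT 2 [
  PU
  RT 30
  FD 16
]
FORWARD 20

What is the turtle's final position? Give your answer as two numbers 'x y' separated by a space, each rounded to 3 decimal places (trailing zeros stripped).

Answer: 31.856 -39.177

Derivation:
Executing turtle program step by step:
Start: pos=(0,0), heading=0, pen down
REPEAT 2 [
  -- iteration 1/2 --
  PU: pen up
  RT 30: heading 0 -> 330
  FD 16: (0,0) -> (13.856,-8) [heading=330, move]
  -- iteration 2/2 --
  PU: pen up
  RT 30: heading 330 -> 300
  FD 16: (13.856,-8) -> (21.856,-21.856) [heading=300, move]
]
FD 20: (21.856,-21.856) -> (31.856,-39.177) [heading=300, move]
Final: pos=(31.856,-39.177), heading=300, 0 segment(s) drawn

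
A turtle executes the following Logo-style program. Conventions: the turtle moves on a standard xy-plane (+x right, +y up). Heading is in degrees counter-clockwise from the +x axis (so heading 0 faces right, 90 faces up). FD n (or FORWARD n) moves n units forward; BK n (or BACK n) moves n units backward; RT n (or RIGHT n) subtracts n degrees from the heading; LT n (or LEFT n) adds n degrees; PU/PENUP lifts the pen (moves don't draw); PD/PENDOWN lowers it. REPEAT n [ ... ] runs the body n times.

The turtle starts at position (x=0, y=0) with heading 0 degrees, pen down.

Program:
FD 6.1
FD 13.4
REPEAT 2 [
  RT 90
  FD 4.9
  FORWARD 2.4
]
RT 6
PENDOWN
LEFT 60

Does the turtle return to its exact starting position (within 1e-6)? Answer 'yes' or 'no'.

Answer: no

Derivation:
Executing turtle program step by step:
Start: pos=(0,0), heading=0, pen down
FD 6.1: (0,0) -> (6.1,0) [heading=0, draw]
FD 13.4: (6.1,0) -> (19.5,0) [heading=0, draw]
REPEAT 2 [
  -- iteration 1/2 --
  RT 90: heading 0 -> 270
  FD 4.9: (19.5,0) -> (19.5,-4.9) [heading=270, draw]
  FD 2.4: (19.5,-4.9) -> (19.5,-7.3) [heading=270, draw]
  -- iteration 2/2 --
  RT 90: heading 270 -> 180
  FD 4.9: (19.5,-7.3) -> (14.6,-7.3) [heading=180, draw]
  FD 2.4: (14.6,-7.3) -> (12.2,-7.3) [heading=180, draw]
]
RT 6: heading 180 -> 174
PD: pen down
LT 60: heading 174 -> 234
Final: pos=(12.2,-7.3), heading=234, 6 segment(s) drawn

Start position: (0, 0)
Final position: (12.2, -7.3)
Distance = 14.217; >= 1e-6 -> NOT closed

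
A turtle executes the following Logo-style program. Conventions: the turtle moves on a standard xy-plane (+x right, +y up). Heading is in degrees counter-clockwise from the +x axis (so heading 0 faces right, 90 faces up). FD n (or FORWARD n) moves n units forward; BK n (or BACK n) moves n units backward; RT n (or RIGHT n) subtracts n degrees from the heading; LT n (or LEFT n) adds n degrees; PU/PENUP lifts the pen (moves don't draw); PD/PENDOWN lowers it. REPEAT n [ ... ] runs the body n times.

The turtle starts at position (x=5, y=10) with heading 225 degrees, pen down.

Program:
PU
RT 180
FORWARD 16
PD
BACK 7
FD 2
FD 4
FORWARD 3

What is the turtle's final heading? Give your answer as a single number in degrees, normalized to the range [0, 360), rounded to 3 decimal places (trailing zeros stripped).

Executing turtle program step by step:
Start: pos=(5,10), heading=225, pen down
PU: pen up
RT 180: heading 225 -> 45
FD 16: (5,10) -> (16.314,21.314) [heading=45, move]
PD: pen down
BK 7: (16.314,21.314) -> (11.364,16.364) [heading=45, draw]
FD 2: (11.364,16.364) -> (12.778,17.778) [heading=45, draw]
FD 4: (12.778,17.778) -> (15.607,20.607) [heading=45, draw]
FD 3: (15.607,20.607) -> (17.728,22.728) [heading=45, draw]
Final: pos=(17.728,22.728), heading=45, 4 segment(s) drawn

Answer: 45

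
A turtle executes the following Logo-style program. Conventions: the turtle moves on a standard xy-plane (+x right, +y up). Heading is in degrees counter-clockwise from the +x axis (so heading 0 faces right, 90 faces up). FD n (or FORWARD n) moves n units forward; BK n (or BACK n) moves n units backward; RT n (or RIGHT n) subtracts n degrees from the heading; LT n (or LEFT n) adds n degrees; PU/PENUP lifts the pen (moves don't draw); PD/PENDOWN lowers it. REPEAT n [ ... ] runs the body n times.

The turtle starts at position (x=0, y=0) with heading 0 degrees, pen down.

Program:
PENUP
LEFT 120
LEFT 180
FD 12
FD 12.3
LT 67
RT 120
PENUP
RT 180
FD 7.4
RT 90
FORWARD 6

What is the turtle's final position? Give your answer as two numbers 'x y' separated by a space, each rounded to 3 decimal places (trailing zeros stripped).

Executing turtle program step by step:
Start: pos=(0,0), heading=0, pen down
PU: pen up
LT 120: heading 0 -> 120
LT 180: heading 120 -> 300
FD 12: (0,0) -> (6,-10.392) [heading=300, move]
FD 12.3: (6,-10.392) -> (12.15,-21.044) [heading=300, move]
LT 67: heading 300 -> 7
RT 120: heading 7 -> 247
PU: pen up
RT 180: heading 247 -> 67
FD 7.4: (12.15,-21.044) -> (15.041,-14.233) [heading=67, move]
RT 90: heading 67 -> 337
FD 6: (15.041,-14.233) -> (20.564,-16.577) [heading=337, move]
Final: pos=(20.564,-16.577), heading=337, 0 segment(s) drawn

Answer: 20.564 -16.577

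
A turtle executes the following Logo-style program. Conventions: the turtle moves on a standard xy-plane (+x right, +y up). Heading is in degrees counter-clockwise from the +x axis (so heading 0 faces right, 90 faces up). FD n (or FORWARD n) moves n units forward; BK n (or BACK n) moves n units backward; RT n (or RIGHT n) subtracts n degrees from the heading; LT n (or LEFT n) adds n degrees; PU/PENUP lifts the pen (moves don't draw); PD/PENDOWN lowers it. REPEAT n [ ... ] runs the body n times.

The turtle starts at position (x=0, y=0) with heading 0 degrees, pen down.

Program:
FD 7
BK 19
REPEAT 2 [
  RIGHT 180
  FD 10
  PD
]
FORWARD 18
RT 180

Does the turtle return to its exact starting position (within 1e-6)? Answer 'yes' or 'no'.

Executing turtle program step by step:
Start: pos=(0,0), heading=0, pen down
FD 7: (0,0) -> (7,0) [heading=0, draw]
BK 19: (7,0) -> (-12,0) [heading=0, draw]
REPEAT 2 [
  -- iteration 1/2 --
  RT 180: heading 0 -> 180
  FD 10: (-12,0) -> (-22,0) [heading=180, draw]
  PD: pen down
  -- iteration 2/2 --
  RT 180: heading 180 -> 0
  FD 10: (-22,0) -> (-12,0) [heading=0, draw]
  PD: pen down
]
FD 18: (-12,0) -> (6,0) [heading=0, draw]
RT 180: heading 0 -> 180
Final: pos=(6,0), heading=180, 5 segment(s) drawn

Start position: (0, 0)
Final position: (6, 0)
Distance = 6; >= 1e-6 -> NOT closed

Answer: no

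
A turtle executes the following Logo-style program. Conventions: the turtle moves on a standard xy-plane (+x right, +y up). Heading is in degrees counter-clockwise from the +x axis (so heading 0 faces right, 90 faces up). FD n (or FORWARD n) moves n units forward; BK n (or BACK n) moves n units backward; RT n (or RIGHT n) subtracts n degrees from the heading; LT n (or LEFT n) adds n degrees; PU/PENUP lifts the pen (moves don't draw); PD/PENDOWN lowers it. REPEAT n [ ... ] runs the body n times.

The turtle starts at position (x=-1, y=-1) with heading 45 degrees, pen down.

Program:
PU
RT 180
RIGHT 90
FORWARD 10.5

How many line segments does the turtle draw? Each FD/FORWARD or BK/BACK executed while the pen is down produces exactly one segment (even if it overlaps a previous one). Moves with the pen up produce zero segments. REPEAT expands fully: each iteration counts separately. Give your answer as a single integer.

Executing turtle program step by step:
Start: pos=(-1,-1), heading=45, pen down
PU: pen up
RT 180: heading 45 -> 225
RT 90: heading 225 -> 135
FD 10.5: (-1,-1) -> (-8.425,6.425) [heading=135, move]
Final: pos=(-8.425,6.425), heading=135, 0 segment(s) drawn
Segments drawn: 0

Answer: 0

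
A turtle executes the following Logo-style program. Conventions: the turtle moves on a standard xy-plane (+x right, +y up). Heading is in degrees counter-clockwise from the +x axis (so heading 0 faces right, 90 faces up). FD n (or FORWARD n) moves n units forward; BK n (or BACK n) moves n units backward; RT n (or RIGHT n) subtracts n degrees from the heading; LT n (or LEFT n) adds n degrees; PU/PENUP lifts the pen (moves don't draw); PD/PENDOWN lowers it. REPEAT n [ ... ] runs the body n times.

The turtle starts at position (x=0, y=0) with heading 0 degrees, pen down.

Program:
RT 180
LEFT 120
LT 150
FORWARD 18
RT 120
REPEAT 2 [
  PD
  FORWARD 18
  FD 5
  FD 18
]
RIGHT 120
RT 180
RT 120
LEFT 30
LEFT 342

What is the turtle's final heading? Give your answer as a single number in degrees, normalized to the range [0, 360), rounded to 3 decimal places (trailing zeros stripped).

Answer: 282

Derivation:
Executing turtle program step by step:
Start: pos=(0,0), heading=0, pen down
RT 180: heading 0 -> 180
LT 120: heading 180 -> 300
LT 150: heading 300 -> 90
FD 18: (0,0) -> (0,18) [heading=90, draw]
RT 120: heading 90 -> 330
REPEAT 2 [
  -- iteration 1/2 --
  PD: pen down
  FD 18: (0,18) -> (15.588,9) [heading=330, draw]
  FD 5: (15.588,9) -> (19.919,6.5) [heading=330, draw]
  FD 18: (19.919,6.5) -> (35.507,-2.5) [heading=330, draw]
  -- iteration 2/2 --
  PD: pen down
  FD 18: (35.507,-2.5) -> (51.095,-11.5) [heading=330, draw]
  FD 5: (51.095,-11.5) -> (55.426,-14) [heading=330, draw]
  FD 18: (55.426,-14) -> (71.014,-23) [heading=330, draw]
]
RT 120: heading 330 -> 210
RT 180: heading 210 -> 30
RT 120: heading 30 -> 270
LT 30: heading 270 -> 300
LT 342: heading 300 -> 282
Final: pos=(71.014,-23), heading=282, 7 segment(s) drawn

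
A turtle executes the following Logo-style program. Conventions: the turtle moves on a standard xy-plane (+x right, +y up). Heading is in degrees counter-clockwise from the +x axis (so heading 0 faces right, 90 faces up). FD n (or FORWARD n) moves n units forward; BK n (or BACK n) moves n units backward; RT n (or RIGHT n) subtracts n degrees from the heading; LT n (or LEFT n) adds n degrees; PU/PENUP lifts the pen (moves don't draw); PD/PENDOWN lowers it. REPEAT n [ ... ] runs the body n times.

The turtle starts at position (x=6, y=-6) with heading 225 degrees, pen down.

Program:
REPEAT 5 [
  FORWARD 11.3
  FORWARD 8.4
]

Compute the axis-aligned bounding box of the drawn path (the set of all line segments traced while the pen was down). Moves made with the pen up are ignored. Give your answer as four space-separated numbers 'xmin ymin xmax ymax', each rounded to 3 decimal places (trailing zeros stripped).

Executing turtle program step by step:
Start: pos=(6,-6), heading=225, pen down
REPEAT 5 [
  -- iteration 1/5 --
  FD 11.3: (6,-6) -> (-1.99,-13.99) [heading=225, draw]
  FD 8.4: (-1.99,-13.99) -> (-7.93,-19.93) [heading=225, draw]
  -- iteration 2/5 --
  FD 11.3: (-7.93,-19.93) -> (-15.92,-27.92) [heading=225, draw]
  FD 8.4: (-15.92,-27.92) -> (-21.86,-33.86) [heading=225, draw]
  -- iteration 3/5 --
  FD 11.3: (-21.86,-33.86) -> (-29.85,-41.85) [heading=225, draw]
  FD 8.4: (-29.85,-41.85) -> (-35.79,-47.79) [heading=225, draw]
  -- iteration 4/5 --
  FD 11.3: (-35.79,-47.79) -> (-43.78,-55.78) [heading=225, draw]
  FD 8.4: (-43.78,-55.78) -> (-49.72,-61.72) [heading=225, draw]
  -- iteration 5/5 --
  FD 11.3: (-49.72,-61.72) -> (-57.71,-69.71) [heading=225, draw]
  FD 8.4: (-57.71,-69.71) -> (-63.65,-75.65) [heading=225, draw]
]
Final: pos=(-63.65,-75.65), heading=225, 10 segment(s) drawn

Segment endpoints: x in {-63.65, -57.71, -49.72, -43.78, -35.79, -29.85, -21.86, -15.92, -7.93, -1.99, 6}, y in {-75.65, -69.71, -61.72, -55.78, -47.79, -41.85, -33.86, -27.92, -19.93, -13.99, -6}
xmin=-63.65, ymin=-75.65, xmax=6, ymax=-6

Answer: -63.65 -75.65 6 -6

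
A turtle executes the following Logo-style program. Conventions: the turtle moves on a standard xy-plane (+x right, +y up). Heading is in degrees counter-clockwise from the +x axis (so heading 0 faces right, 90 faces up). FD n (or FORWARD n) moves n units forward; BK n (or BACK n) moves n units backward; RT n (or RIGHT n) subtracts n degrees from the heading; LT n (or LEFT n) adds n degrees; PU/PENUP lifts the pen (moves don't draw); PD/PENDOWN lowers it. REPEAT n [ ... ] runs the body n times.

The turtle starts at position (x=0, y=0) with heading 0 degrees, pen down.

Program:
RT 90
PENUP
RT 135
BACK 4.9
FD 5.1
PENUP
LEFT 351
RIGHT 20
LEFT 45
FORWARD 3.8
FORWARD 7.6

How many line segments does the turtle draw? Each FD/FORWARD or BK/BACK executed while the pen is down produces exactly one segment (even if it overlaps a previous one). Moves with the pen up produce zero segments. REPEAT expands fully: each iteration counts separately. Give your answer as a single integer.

Executing turtle program step by step:
Start: pos=(0,0), heading=0, pen down
RT 90: heading 0 -> 270
PU: pen up
RT 135: heading 270 -> 135
BK 4.9: (0,0) -> (3.465,-3.465) [heading=135, move]
FD 5.1: (3.465,-3.465) -> (-0.141,0.141) [heading=135, move]
PU: pen up
LT 351: heading 135 -> 126
RT 20: heading 126 -> 106
LT 45: heading 106 -> 151
FD 3.8: (-0.141,0.141) -> (-3.465,1.984) [heading=151, move]
FD 7.6: (-3.465,1.984) -> (-10.112,5.668) [heading=151, move]
Final: pos=(-10.112,5.668), heading=151, 0 segment(s) drawn
Segments drawn: 0

Answer: 0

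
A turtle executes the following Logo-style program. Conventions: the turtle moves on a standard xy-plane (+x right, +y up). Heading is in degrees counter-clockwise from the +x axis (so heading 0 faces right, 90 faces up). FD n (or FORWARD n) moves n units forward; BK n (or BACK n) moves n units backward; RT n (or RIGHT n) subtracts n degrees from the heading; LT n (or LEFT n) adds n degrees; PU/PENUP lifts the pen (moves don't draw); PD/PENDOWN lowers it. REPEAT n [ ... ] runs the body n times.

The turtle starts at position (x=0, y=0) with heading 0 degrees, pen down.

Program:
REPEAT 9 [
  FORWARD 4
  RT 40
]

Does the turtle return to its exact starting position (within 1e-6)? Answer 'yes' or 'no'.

Executing turtle program step by step:
Start: pos=(0,0), heading=0, pen down
REPEAT 9 [
  -- iteration 1/9 --
  FD 4: (0,0) -> (4,0) [heading=0, draw]
  RT 40: heading 0 -> 320
  -- iteration 2/9 --
  FD 4: (4,0) -> (7.064,-2.571) [heading=320, draw]
  RT 40: heading 320 -> 280
  -- iteration 3/9 --
  FD 4: (7.064,-2.571) -> (7.759,-6.51) [heading=280, draw]
  RT 40: heading 280 -> 240
  -- iteration 4/9 --
  FD 4: (7.759,-6.51) -> (5.759,-9.974) [heading=240, draw]
  RT 40: heading 240 -> 200
  -- iteration 5/9 --
  FD 4: (5.759,-9.974) -> (2,-11.343) [heading=200, draw]
  RT 40: heading 200 -> 160
  -- iteration 6/9 --
  FD 4: (2,-11.343) -> (-1.759,-9.974) [heading=160, draw]
  RT 40: heading 160 -> 120
  -- iteration 7/9 --
  FD 4: (-1.759,-9.974) -> (-3.759,-6.51) [heading=120, draw]
  RT 40: heading 120 -> 80
  -- iteration 8/9 --
  FD 4: (-3.759,-6.51) -> (-3.064,-2.571) [heading=80, draw]
  RT 40: heading 80 -> 40
  -- iteration 9/9 --
  FD 4: (-3.064,-2.571) -> (0,0) [heading=40, draw]
  RT 40: heading 40 -> 0
]
Final: pos=(0,0), heading=0, 9 segment(s) drawn

Start position: (0, 0)
Final position: (0, 0)
Distance = 0; < 1e-6 -> CLOSED

Answer: yes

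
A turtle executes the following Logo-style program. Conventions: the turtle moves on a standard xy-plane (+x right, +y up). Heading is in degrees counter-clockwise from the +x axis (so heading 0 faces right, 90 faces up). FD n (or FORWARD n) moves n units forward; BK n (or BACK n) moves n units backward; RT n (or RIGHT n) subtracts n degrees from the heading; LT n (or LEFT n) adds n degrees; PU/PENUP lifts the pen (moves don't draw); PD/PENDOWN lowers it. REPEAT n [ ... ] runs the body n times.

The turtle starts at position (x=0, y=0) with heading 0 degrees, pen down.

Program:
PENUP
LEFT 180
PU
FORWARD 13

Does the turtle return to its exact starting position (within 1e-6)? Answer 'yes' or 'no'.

Executing turtle program step by step:
Start: pos=(0,0), heading=0, pen down
PU: pen up
LT 180: heading 0 -> 180
PU: pen up
FD 13: (0,0) -> (-13,0) [heading=180, move]
Final: pos=(-13,0), heading=180, 0 segment(s) drawn

Start position: (0, 0)
Final position: (-13, 0)
Distance = 13; >= 1e-6 -> NOT closed

Answer: no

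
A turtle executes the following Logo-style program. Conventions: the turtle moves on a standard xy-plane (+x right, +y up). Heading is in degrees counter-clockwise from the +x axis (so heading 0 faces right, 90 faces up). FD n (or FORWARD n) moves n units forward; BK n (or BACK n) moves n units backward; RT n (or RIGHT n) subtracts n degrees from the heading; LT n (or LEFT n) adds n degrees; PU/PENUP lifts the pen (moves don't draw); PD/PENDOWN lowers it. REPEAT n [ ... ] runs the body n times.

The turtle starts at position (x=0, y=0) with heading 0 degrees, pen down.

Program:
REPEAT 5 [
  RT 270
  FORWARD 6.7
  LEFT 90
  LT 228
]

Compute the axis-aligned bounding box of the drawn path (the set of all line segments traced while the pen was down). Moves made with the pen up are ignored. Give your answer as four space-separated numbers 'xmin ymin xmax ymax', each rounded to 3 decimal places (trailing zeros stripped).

Answer: -15.581 -1.491 0 11.183

Derivation:
Executing turtle program step by step:
Start: pos=(0,0), heading=0, pen down
REPEAT 5 [
  -- iteration 1/5 --
  RT 270: heading 0 -> 90
  FD 6.7: (0,0) -> (0,6.7) [heading=90, draw]
  LT 90: heading 90 -> 180
  LT 228: heading 180 -> 48
  -- iteration 2/5 --
  RT 270: heading 48 -> 138
  FD 6.7: (0,6.7) -> (-4.979,11.183) [heading=138, draw]
  LT 90: heading 138 -> 228
  LT 228: heading 228 -> 96
  -- iteration 3/5 --
  RT 270: heading 96 -> 186
  FD 6.7: (-4.979,11.183) -> (-11.642,10.483) [heading=186, draw]
  LT 90: heading 186 -> 276
  LT 228: heading 276 -> 144
  -- iteration 4/5 --
  RT 270: heading 144 -> 234
  FD 6.7: (-11.642,10.483) -> (-15.581,5.062) [heading=234, draw]
  LT 90: heading 234 -> 324
  LT 228: heading 324 -> 192
  -- iteration 5/5 --
  RT 270: heading 192 -> 282
  FD 6.7: (-15.581,5.062) -> (-14.188,-1.491) [heading=282, draw]
  LT 90: heading 282 -> 12
  LT 228: heading 12 -> 240
]
Final: pos=(-14.188,-1.491), heading=240, 5 segment(s) drawn

Segment endpoints: x in {-15.581, -14.188, -11.642, -4.979, 0, 0}, y in {-1.491, 0, 5.062, 6.7, 10.483, 11.183}
xmin=-15.581, ymin=-1.491, xmax=0, ymax=11.183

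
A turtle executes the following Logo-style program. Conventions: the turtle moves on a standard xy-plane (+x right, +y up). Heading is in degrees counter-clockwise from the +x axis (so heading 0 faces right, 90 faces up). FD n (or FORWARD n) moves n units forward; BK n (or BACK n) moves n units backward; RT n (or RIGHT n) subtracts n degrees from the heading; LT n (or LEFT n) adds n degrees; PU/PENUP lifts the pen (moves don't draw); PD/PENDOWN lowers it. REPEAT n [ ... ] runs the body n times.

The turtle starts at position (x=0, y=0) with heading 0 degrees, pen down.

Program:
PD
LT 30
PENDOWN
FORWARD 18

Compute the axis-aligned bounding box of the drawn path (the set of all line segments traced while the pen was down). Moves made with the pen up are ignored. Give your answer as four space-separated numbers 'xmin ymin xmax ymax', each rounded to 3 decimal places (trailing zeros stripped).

Executing turtle program step by step:
Start: pos=(0,0), heading=0, pen down
PD: pen down
LT 30: heading 0 -> 30
PD: pen down
FD 18: (0,0) -> (15.588,9) [heading=30, draw]
Final: pos=(15.588,9), heading=30, 1 segment(s) drawn

Segment endpoints: x in {0, 15.588}, y in {0, 9}
xmin=0, ymin=0, xmax=15.588, ymax=9

Answer: 0 0 15.588 9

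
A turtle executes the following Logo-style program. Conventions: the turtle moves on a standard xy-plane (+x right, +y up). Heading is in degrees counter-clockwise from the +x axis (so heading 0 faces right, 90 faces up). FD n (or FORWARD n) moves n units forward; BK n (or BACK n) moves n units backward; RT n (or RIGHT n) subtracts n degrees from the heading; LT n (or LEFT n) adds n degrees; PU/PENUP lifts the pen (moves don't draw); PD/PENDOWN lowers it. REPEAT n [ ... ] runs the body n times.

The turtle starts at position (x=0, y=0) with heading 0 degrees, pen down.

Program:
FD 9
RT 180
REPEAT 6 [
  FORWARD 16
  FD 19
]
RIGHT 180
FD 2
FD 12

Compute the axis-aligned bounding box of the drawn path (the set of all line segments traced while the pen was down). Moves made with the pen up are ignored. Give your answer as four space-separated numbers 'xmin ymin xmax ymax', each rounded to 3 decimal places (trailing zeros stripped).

Executing turtle program step by step:
Start: pos=(0,0), heading=0, pen down
FD 9: (0,0) -> (9,0) [heading=0, draw]
RT 180: heading 0 -> 180
REPEAT 6 [
  -- iteration 1/6 --
  FD 16: (9,0) -> (-7,0) [heading=180, draw]
  FD 19: (-7,0) -> (-26,0) [heading=180, draw]
  -- iteration 2/6 --
  FD 16: (-26,0) -> (-42,0) [heading=180, draw]
  FD 19: (-42,0) -> (-61,0) [heading=180, draw]
  -- iteration 3/6 --
  FD 16: (-61,0) -> (-77,0) [heading=180, draw]
  FD 19: (-77,0) -> (-96,0) [heading=180, draw]
  -- iteration 4/6 --
  FD 16: (-96,0) -> (-112,0) [heading=180, draw]
  FD 19: (-112,0) -> (-131,0) [heading=180, draw]
  -- iteration 5/6 --
  FD 16: (-131,0) -> (-147,0) [heading=180, draw]
  FD 19: (-147,0) -> (-166,0) [heading=180, draw]
  -- iteration 6/6 --
  FD 16: (-166,0) -> (-182,0) [heading=180, draw]
  FD 19: (-182,0) -> (-201,0) [heading=180, draw]
]
RT 180: heading 180 -> 0
FD 2: (-201,0) -> (-199,0) [heading=0, draw]
FD 12: (-199,0) -> (-187,0) [heading=0, draw]
Final: pos=(-187,0), heading=0, 15 segment(s) drawn

Segment endpoints: x in {-201, -199, -187, -182, -166, -147, -131, -112, -96, -77, -61, -42, -26, -7, 0, 9}, y in {0, 0, 0, 0, 0, 0, 0, 0, 0, 0, 0, 0, 0, 0, 0}
xmin=-201, ymin=0, xmax=9, ymax=0

Answer: -201 0 9 0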